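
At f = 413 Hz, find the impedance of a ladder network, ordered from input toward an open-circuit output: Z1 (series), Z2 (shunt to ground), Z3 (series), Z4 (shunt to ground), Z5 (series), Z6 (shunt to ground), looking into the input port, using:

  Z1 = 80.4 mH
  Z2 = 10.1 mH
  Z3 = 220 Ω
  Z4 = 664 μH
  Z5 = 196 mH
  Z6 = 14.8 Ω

Step 1 — Angular frequency: ω = 2π·f = 2π·413 = 2595 rad/s.
Step 2 — Component impedances:
  Z1: Z = jωL = j·2595·0.0804 = 0 + j208.6 Ω
  Z2: Z = jωL = j·2595·0.0101 = 0 + j26.21 Ω
  Z3: Z = R = 220 Ω
  Z4: Z = jωL = j·2595·0.000664 = 0 + j1.723 Ω
  Z5: Z = jωL = j·2595·0.196 = 0 + j508.6 Ω
  Z6: Z = R = 14.8 Ω
Step 3 — Ladder network (open output): work backward from the far end, alternating series and parallel combinations. Z_in = 3.073 + j234.5 Ω = 234.5∠89.2° Ω.

Z = 3.073 + j234.5 Ω = 234.5∠89.2° Ω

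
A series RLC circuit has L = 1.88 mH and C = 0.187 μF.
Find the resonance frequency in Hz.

Step 1 — Resonance condition Im(Z)=0 gives ω₀ = 1/√(LC).
Step 2 — ω₀ = 1/√(0.00188·1.87e-07) = 5.333e+04 rad/s.
Step 3 — f₀ = ω₀/(2π) = 8488 Hz.

f₀ = 8488 Hz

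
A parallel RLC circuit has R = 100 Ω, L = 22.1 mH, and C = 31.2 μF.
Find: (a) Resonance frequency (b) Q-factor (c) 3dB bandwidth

Step 1 — Resonance: ω₀ = 1/√(LC) = 1/√(0.0221·3.12e-05) = 1204 rad/s.
Step 2 — f₀ = ω₀/(2π) = 191.7 Hz.
Step 3 — Parallel Q: Q = R/(ω₀L) = 100/(1204·0.0221) = 3.757.
Step 4 — Bandwidth: Δω = ω₀/Q = 320.5 rad/s; BW = Δω/(2π) = 51.01 Hz.

(a) f₀ = 191.7 Hz  (b) Q = 3.757  (c) BW = 51.01 Hz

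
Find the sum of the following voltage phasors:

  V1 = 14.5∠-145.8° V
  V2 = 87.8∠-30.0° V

Step 1 — Convert each phasor to rectangular form:
  V1 = 14.5·(cos(-145.8°) + j·sin(-145.8°)) = -11.99 - j8.15 V
  V2 = 87.8·(cos(-30.0°) + j·sin(-30.0°)) = 76.04 - j43.9 V
Step 2 — Sum components: V_total = 64.04 - j52.05 V.
Step 3 — Convert to polar: |V_total| = 82.53 V, ∠V_total = -39.1°.

V_total = 82.53∠-39.1° V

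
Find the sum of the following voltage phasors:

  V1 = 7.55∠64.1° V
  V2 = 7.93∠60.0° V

Step 1 — Convert each phasor to rectangular form:
  V1 = 7.55·(cos(64.1°) + j·sin(64.1°)) = 3.298 + j6.792 V
  V2 = 7.93·(cos(60.0°) + j·sin(60.0°)) = 3.965 + j6.868 V
Step 2 — Sum components: V_total = 7.263 + j13.66 V.
Step 3 — Convert to polar: |V_total| = 15.47 V, ∠V_total = 62.0°.

V_total = 15.47∠62.0° V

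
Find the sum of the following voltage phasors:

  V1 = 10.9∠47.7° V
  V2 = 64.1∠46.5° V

Step 1 — Convert each phasor to rectangular form:
  V1 = 10.9·(cos(47.7°) + j·sin(47.7°)) = 7.336 + j8.062 V
  V2 = 64.1·(cos(46.5°) + j·sin(46.5°)) = 44.12 + j46.5 V
Step 2 — Sum components: V_total = 51.46 + j54.56 V.
Step 3 — Convert to polar: |V_total| = 75 V, ∠V_total = 46.7°.

V_total = 75∠46.7° V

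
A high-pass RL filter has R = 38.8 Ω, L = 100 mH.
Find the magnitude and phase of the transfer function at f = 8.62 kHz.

Step 1 — Angular frequency: ω = 2π·8620 = 5.416e+04 rad/s.
Step 2 — Transfer function: H(jω) = jωL/(R + jωL).
Step 3 — Numerator jωL = j·5416; denominator R + jωL = 38.8 + j5416.
Step 4 — H = 0.9999 + j0.007163.
Step 5 — Magnitude: |H| = 1 (-0.0 dB); phase: φ = 0.4°.

|H| = 1 (-0.0 dB), φ = 0.4°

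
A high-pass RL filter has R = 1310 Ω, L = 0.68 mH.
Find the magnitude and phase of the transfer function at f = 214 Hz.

Step 1 — Angular frequency: ω = 2π·214 = 1345 rad/s.
Step 2 — Transfer function: H(jω) = jωL/(R + jωL).
Step 3 — Numerator jωL = j·0.9143; denominator R + jωL = 1310 + j0.9143.
Step 4 — H = 4.871e-07 + j0.000698.
Step 5 — Magnitude: |H| = 0.000698 (-63.1 dB); phase: φ = 90.0°.

|H| = 0.000698 (-63.1 dB), φ = 90.0°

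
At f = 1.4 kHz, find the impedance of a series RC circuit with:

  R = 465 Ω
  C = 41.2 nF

Step 1 — Angular frequency: ω = 2π·f = 2π·1400 = 8796 rad/s.
Step 2 — Component impedances:
  R: Z = R = 465 Ω
  C: Z = 1/(jωC) = -j/(ω·C) = 0 - j2759 Ω
Step 3 — Series combination: Z_total = R + C = 465 - j2759 Ω = 2798∠-80.4° Ω.

Z = 465 - j2759 Ω = 2798∠-80.4° Ω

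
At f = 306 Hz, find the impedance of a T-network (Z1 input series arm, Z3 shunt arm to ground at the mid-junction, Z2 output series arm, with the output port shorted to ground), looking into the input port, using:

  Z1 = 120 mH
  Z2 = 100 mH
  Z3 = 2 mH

Step 1 — Angular frequency: ω = 2π·f = 2π·306 = 1923 rad/s.
Step 2 — Component impedances:
  Z1: Z = jωL = j·1923·0.12 = 0 + j230.7 Ω
  Z2: Z = jωL = j·1923·0.1 = 0 + j192.3 Ω
  Z3: Z = jωL = j·1923·0.002 = 0 + j3.845 Ω
Step 3 — With the output port shorted to ground, the output series arm Z2 runs from the junction to ground; the shunt arm Z3 also runs from the junction to ground. They appear in parallel: Z3 || Z2 = 0 + j3.77 Ω.
Step 4 — Series with input arm Z1: Z_in = Z1 + (Z3 || Z2) = 0 + j234.5 Ω = 234.5∠90.0° Ω.

Z = 0 + j234.5 Ω = 234.5∠90.0° Ω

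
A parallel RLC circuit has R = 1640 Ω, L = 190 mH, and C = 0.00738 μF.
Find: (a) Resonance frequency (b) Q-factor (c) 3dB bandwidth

Step 1 — Resonance: ω₀ = 1/√(LC) = 1/√(0.19·7.38e-09) = 2.671e+04 rad/s.
Step 2 — f₀ = ω₀/(2π) = 4250 Hz.
Step 3 — Parallel Q: Q = R/(ω₀L) = 1640/(2.671e+04·0.19) = 0.3232.
Step 4 — Bandwidth: Δω = ω₀/Q = 8.262e+04 rad/s; BW = Δω/(2π) = 1.315e+04 Hz.

(a) f₀ = 4250 Hz  (b) Q = 0.3232  (c) BW = 1.315e+04 Hz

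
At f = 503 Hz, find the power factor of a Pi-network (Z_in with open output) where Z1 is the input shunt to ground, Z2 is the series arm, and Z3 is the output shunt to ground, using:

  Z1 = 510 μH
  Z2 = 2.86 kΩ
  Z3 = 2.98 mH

Step 1 — Angular frequency: ω = 2π·f = 2π·503 = 3160 rad/s.
Step 2 — Component impedances:
  Z1: Z = jωL = j·3160·0.00051 = 0 + j1.612 Ω
  Z2: Z = R = 2860 Ω
  Z3: Z = jωL = j·3160·0.00298 = 0 + j9.418 Ω
Step 3 — With open output, the series arm Z2 and the output shunt Z3 appear in series to ground: Z2 + Z3 = 2860 + j9.418 Ω.
Step 4 — Parallel with input shunt Z1: Z_in = Z1 || (Z2 + Z3) = 0.0009084 + j1.612 Ω = 1.612∠90.0° Ω.
Step 5 — Power factor: PF = cos(φ) = Re(Z)/|Z| = 0.00090837/1.6118 = 0.0005636.
Step 6 — Type: Im(Z) = 1.612 ⇒ lagging (phase φ = 90.0°).

PF = 0.0005636 (lagging, φ = 90.0°)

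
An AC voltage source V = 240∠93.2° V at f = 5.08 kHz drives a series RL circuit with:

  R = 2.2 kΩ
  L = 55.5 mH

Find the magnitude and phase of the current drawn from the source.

Step 1 — Angular frequency: ω = 2π·f = 2π·5080 = 3.192e+04 rad/s.
Step 2 — Component impedances:
  R: Z = R = 2200 Ω
  L: Z = jωL = j·3.192e+04·0.0555 = 0 + j1771 Ω
Step 3 — Series combination: Z_total = R + L = 2200 + j1771 Ω = 2825∠38.8° Ω.
Step 4 — Source phasor: V = 240∠93.2° V = -13.4 + j239.6 V.
Step 5 — Ohm's law: I = V / Z_total = (-13.4 + j239.6) / (2200 + j1771) = 0.04951 + j0.06905 A.
Step 6 — Convert to polar: |I| = 0.08497 A, ∠I = 54.4°.

I = 0.08497∠54.4° A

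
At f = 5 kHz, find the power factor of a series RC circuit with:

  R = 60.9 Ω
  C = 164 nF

Step 1 — Angular frequency: ω = 2π·f = 2π·5000 = 3.142e+04 rad/s.
Step 2 — Component impedances:
  R: Z = R = 60.9 Ω
  C: Z = 1/(jωC) = -j/(ω·C) = 0 - j194.1 Ω
Step 3 — Series combination: Z_total = R + C = 60.9 - j194.1 Ω = 203.4∠-72.6° Ω.
Step 4 — Power factor: PF = cos(φ) = Re(Z)/|Z| = 60.9/203.4 = 0.2994.
Step 5 — Type: Im(Z) = -194.1 ⇒ leading (phase φ = -72.6°).

PF = 0.2994 (leading, φ = -72.6°)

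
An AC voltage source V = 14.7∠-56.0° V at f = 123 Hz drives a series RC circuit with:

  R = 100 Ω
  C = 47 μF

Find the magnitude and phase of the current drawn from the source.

Step 1 — Angular frequency: ω = 2π·f = 2π·123 = 772.8 rad/s.
Step 2 — Component impedances:
  R: Z = R = 100 Ω
  C: Z = 1/(jωC) = -j/(ω·C) = 0 - j27.53 Ω
Step 3 — Series combination: Z_total = R + C = 100 - j27.53 Ω = 103.7∠-15.4° Ω.
Step 4 — Source phasor: V = 14.7∠-56.0° V = 8.22 - j12.19 V.
Step 5 — Ohm's law: I = V / Z_total = (8.22 - j12.19) / (100 - j27.53) = 0.1076 - j0.09225 A.
Step 6 — Convert to polar: |I| = 0.1417 A, ∠I = -40.6°.

I = 0.1417∠-40.6° A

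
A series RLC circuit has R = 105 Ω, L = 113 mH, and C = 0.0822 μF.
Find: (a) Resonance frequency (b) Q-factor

Step 1 — Resonance condition Im(Z)=0 gives ω₀ = 1/√(LC).
Step 2 — ω₀ = 1/√(0.113·8.22e-08) = 1.038e+04 rad/s.
Step 3 — f₀ = ω₀/(2π) = 1651 Hz.
Step 4 — Series Q: Q = ω₀L/R = 1.038e+04·0.113/105 = 11.17.

(a) f₀ = 1651 Hz  (b) Q = 11.17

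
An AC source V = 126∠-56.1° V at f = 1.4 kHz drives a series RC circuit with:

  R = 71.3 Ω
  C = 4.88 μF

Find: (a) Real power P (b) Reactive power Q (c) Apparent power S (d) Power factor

Step 1 — Angular frequency: ω = 2π·f = 2π·1400 = 8796 rad/s.
Step 2 — Component impedances:
  R: Z = R = 71.3 Ω
  C: Z = 1/(jωC) = -j/(ω·C) = 0 - j23.3 Ω
Step 3 — Series combination: Z_total = R + C = 71.3 - j23.3 Ω = 75.01∠-18.1° Ω.
Step 4 — Source phasor: V = 126∠-56.1° V = 70.28 - j104.6 V.
Step 5 — Current: I = V / Z = 1.324 - j1.034 A = 1.68∠-38.0° A.
Step 6 — Complex power: S = V·I* = 201.2 - j65.73 VA.
Step 7 — Real power: P = Re(S) = 201.2 W.
Step 8 — Reactive power: Q = Im(S) = -65.73 VAR.
Step 9 — Apparent power: |S| = 211.7 VA.
Step 10 — Power factor: PF = P/|S| = 0.9506 (leading).

(a) P = 201.2 W  (b) Q = -65.73 VAR  (c) S = 211.7 VA  (d) PF = 0.9506 (leading)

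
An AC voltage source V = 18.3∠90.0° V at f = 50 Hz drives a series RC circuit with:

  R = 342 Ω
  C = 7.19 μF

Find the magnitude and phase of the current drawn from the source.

Step 1 — Angular frequency: ω = 2π·f = 2π·50 = 314.2 rad/s.
Step 2 — Component impedances:
  R: Z = R = 342 Ω
  C: Z = 1/(jωC) = -j/(ω·C) = 0 - j442.7 Ω
Step 3 — Series combination: Z_total = R + C = 342 - j442.7 Ω = 559.4∠-52.3° Ω.
Step 4 — Source phasor: V = 18.3∠90.0° V = 0 + j18.3 V.
Step 5 — Ohm's law: I = V / Z_total = (0 + j18.3) / (342 - j442.7) = -0.02589 + j0.02 A.
Step 6 — Convert to polar: |I| = 0.03271 A, ∠I = 142.3°.

I = 0.03271∠142.3° A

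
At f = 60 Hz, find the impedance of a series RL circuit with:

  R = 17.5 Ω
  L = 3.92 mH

Step 1 — Angular frequency: ω = 2π·f = 2π·60 = 377 rad/s.
Step 2 — Component impedances:
  R: Z = R = 17.5 Ω
  L: Z = jωL = j·377·0.00392 = 0 + j1.478 Ω
Step 3 — Series combination: Z_total = R + L = 17.5 + j1.478 Ω = 17.56∠4.8° Ω.

Z = 17.5 + j1.478 Ω = 17.56∠4.8° Ω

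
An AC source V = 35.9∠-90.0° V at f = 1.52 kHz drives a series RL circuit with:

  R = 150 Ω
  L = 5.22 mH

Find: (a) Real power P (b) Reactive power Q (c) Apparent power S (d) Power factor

Step 1 — Angular frequency: ω = 2π·f = 2π·1520 = 9550 rad/s.
Step 2 — Component impedances:
  R: Z = R = 150 Ω
  L: Z = jωL = j·9550·0.00522 = 0 + j49.85 Ω
Step 3 — Series combination: Z_total = R + L = 150 + j49.85 Ω = 158.1∠18.4° Ω.
Step 4 — Source phasor: V = 35.9∠-90.0° V = 0 - j35.9 V.
Step 5 — Current: I = V / Z = -0.07163 - j0.2155 A = 0.2271∠-108.4° A.
Step 6 — Complex power: S = V·I* = 7.737 + j2.572 VA.
Step 7 — Real power: P = Re(S) = 7.737 W.
Step 8 — Reactive power: Q = Im(S) = 2.572 VAR.
Step 9 — Apparent power: |S| = 8.154 VA.
Step 10 — Power factor: PF = P/|S| = 0.949 (lagging).

(a) P = 7.737 W  (b) Q = 2.572 VAR  (c) S = 8.154 VA  (d) PF = 0.949 (lagging)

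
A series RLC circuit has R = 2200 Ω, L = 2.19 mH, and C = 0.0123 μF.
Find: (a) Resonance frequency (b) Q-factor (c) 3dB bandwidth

Step 1 — Resonance: ω₀ = 1/√(LC) = 1/√(0.00219·1.23e-08) = 1.927e+05 rad/s.
Step 2 — f₀ = ω₀/(2π) = 3.067e+04 Hz.
Step 3 — Series Q: Q = ω₀L/R = 1.927e+05·0.00219/2200 = 0.1918.
Step 4 — Bandwidth: Δω = ω₀/Q = 1.005e+06 rad/s; BW = Δω/(2π) = 1.599e+05 Hz.

(a) f₀ = 3.067e+04 Hz  (b) Q = 0.1918  (c) BW = 1.599e+05 Hz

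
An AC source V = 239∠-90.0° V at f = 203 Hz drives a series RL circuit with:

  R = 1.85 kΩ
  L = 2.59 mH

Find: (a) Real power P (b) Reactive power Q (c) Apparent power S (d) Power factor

Step 1 — Angular frequency: ω = 2π·f = 2π·203 = 1275 rad/s.
Step 2 — Component impedances:
  R: Z = R = 1850 Ω
  L: Z = jωL = j·1275·0.00259 = 0 + j3.304 Ω
Step 3 — Series combination: Z_total = R + L = 1850 + j3.304 Ω = 1850∠0.1° Ω.
Step 4 — Source phasor: V = 239∠-90.0° V = 0 - j239 V.
Step 5 — Current: I = V / Z = -0.0002307 - j0.1292 A = 0.1292∠-90.1° A.
Step 6 — Complex power: S = V·I* = 30.88 + j0.05513 VA.
Step 7 — Real power: P = Re(S) = 30.88 W.
Step 8 — Reactive power: Q = Im(S) = 0.05513 VAR.
Step 9 — Apparent power: |S| = 30.88 VA.
Step 10 — Power factor: PF = P/|S| = 1 (lagging).

(a) P = 30.88 W  (b) Q = 0.05513 VAR  (c) S = 30.88 VA  (d) PF = 1 (lagging)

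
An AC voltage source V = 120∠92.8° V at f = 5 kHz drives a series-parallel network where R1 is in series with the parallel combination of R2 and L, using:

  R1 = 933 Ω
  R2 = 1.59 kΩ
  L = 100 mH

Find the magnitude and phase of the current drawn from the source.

Step 1 — Angular frequency: ω = 2π·f = 2π·5000 = 3.142e+04 rad/s.
Step 2 — Component impedances:
  R1: Z = R = 933 Ω
  R2: Z = R = 1590 Ω
  L: Z = jωL = j·3.142e+04·0.1 = 0 + j3142 Ω
Step 3 — Parallel branch: R2 || L = 1/(1/R2 + 1/L) = 1266 + j640.6 Ω.
Step 4 — Series with R1: Z_total = R1 + (R2 || L) = 2199 + j640.6 Ω = 2290∠16.2° Ω.
Step 5 — Source phasor: V = 120∠92.8° V = -5.862 + j119.9 V.
Step 6 — Ohm's law: I = V / Z_total = (-5.862 + j119.9) / (2199 + j640.6) = 0.01218 + j0.05096 A.
Step 7 — Convert to polar: |I| = 0.0524 A, ∠I = 76.6°.

I = 0.0524∠76.6° A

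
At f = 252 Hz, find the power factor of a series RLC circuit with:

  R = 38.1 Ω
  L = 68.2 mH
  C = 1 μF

Step 1 — Angular frequency: ω = 2π·f = 2π·252 = 1583 rad/s.
Step 2 — Component impedances:
  R: Z = R = 38.1 Ω
  L: Z = jωL = j·1583·0.0682 = 0 + j108 Ω
  C: Z = 1/(jωC) = -j/(ω·C) = 0 - j631.6 Ω
Step 3 — Series combination: Z_total = R + L + C = 38.1 - j523.6 Ω = 525∠-85.8° Ω.
Step 4 — Power factor: PF = cos(φ) = Re(Z)/|Z| = 38.1/524.97 = 0.07258.
Step 5 — Type: Im(Z) = -523.6 ⇒ leading (phase φ = -85.8°).

PF = 0.07258 (leading, φ = -85.8°)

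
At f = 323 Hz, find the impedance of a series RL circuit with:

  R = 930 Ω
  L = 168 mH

Step 1 — Angular frequency: ω = 2π·f = 2π·323 = 2029 rad/s.
Step 2 — Component impedances:
  R: Z = R = 930 Ω
  L: Z = jωL = j·2029·0.168 = 0 + j341 Ω
Step 3 — Series combination: Z_total = R + L = 930 + j341 Ω = 990.5∠20.1° Ω.

Z = 930 + j341 Ω = 990.5∠20.1° Ω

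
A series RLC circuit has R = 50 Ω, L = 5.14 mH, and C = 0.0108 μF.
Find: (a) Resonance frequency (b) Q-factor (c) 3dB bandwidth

Step 1 — Resonance condition Im(Z)=0 gives ω₀ = 1/√(LC).
Step 2 — ω₀ = 1/√(0.00514·1.08e-08) = 1.342e+05 rad/s.
Step 3 — f₀ = ω₀/(2π) = 2.136e+04 Hz.
Step 4 — Series Q: Q = ω₀L/R = 1.342e+05·0.00514/50 = 13.8.
Step 5 — 3dB bandwidth: Δω = ω₀/Q = 9728 rad/s; BW = Δω/(2π) = 1548 Hz.

(a) f₀ = 2.136e+04 Hz  (b) Q = 13.8  (c) BW = 1548 Hz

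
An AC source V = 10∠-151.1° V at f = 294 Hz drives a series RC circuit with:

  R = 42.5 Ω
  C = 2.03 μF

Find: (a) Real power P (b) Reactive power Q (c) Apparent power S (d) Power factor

Step 1 — Angular frequency: ω = 2π·f = 2π·294 = 1847 rad/s.
Step 2 — Component impedances:
  R: Z = R = 42.5 Ω
  C: Z = 1/(jωC) = -j/(ω·C) = 0 - j266.7 Ω
Step 3 — Series combination: Z_total = R + C = 42.5 - j266.7 Ω = 270∠-80.9° Ω.
Step 4 — Source phasor: V = 10∠-151.1° V = -8.755 - j4.833 V.
Step 5 — Current: I = V / Z = 0.01257 - j0.03483 A = 0.03703∠-70.2° A.
Step 6 — Complex power: S = V·I* = 0.05828 - j0.3657 VA.
Step 7 — Real power: P = Re(S) = 0.05828 W.
Step 8 — Reactive power: Q = Im(S) = -0.3657 VAR.
Step 9 — Apparent power: |S| = 0.3703 VA.
Step 10 — Power factor: PF = P/|S| = 0.1574 (leading).

(a) P = 0.05828 W  (b) Q = -0.3657 VAR  (c) S = 0.3703 VA  (d) PF = 0.1574 (leading)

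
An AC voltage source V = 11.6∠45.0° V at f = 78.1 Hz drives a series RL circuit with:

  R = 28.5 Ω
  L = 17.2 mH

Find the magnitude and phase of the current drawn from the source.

Step 1 — Angular frequency: ω = 2π·f = 2π·78.1 = 490.7 rad/s.
Step 2 — Component impedances:
  R: Z = R = 28.5 Ω
  L: Z = jωL = j·490.7·0.0172 = 0 + j8.44 Ω
Step 3 — Series combination: Z_total = R + L = 28.5 + j8.44 Ω = 29.72∠16.5° Ω.
Step 4 — Source phasor: V = 11.6∠45.0° V = 8.202 + j8.202 V.
Step 5 — Ohm's law: I = V / Z_total = (8.202 + j8.202) / (28.5 + j8.44) = 0.343 + j0.1862 A.
Step 6 — Convert to polar: |I| = 0.3903 A, ∠I = 28.5°.

I = 0.3903∠28.5° A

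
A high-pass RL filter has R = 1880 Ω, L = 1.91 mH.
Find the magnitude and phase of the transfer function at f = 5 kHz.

Step 1 — Angular frequency: ω = 2π·5000 = 3.142e+04 rad/s.
Step 2 — Transfer function: H(jω) = jωL/(R + jωL).
Step 3 — Numerator jωL = j·60; denominator R + jωL = 1880 + j60.
Step 4 — H = 0.001018 + j0.03188.
Step 5 — Magnitude: |H| = 0.0319 (-29.9 dB); phase: φ = 88.2°.

|H| = 0.0319 (-29.9 dB), φ = 88.2°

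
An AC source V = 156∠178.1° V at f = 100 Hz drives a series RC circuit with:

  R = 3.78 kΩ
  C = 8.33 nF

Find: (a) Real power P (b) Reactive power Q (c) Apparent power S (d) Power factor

Step 1 — Angular frequency: ω = 2π·f = 2π·100 = 628.3 rad/s.
Step 2 — Component impedances:
  R: Z = R = 3780 Ω
  C: Z = 1/(jωC) = -j/(ω·C) = 0 - j1.911e+05 Ω
Step 3 — Series combination: Z_total = R + C = 3780 - j1.911e+05 Ω = 1.911e+05∠-88.9° Ω.
Step 4 — Source phasor: V = 156∠178.1° V = -155.9 + j5.172 V.
Step 5 — Current: I = V / Z = -4.32e-05 - j0.0008152 A = 0.0008163∠-93.0° A.
Step 6 — Complex power: S = V·I* = 0.002519 - j0.1273 VA.
Step 7 — Real power: P = Re(S) = 0.002519 W.
Step 8 — Reactive power: Q = Im(S) = -0.1273 VAR.
Step 9 — Apparent power: |S| = 0.1273 VA.
Step 10 — Power factor: PF = P/|S| = 0.01978 (leading).

(a) P = 0.002519 W  (b) Q = -0.1273 VAR  (c) S = 0.1273 VA  (d) PF = 0.01978 (leading)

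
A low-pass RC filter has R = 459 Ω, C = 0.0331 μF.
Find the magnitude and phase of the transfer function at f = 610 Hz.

Step 1 — Angular frequency: ω = 2π·610 = 3833 rad/s.
Step 2 — Transfer function: H(jω) = 1/(1 + jωRC).
Step 3 — Denominator: 1 + jωRC = 1 + j·3833·459·3.31e-08 = 1 + j0.05823.
Step 4 — H = 0.9966 - j0.05803.
Step 5 — Magnitude: |H| = 0.9983 (-0.0 dB); phase: φ = -3.3°.

|H| = 0.9983 (-0.0 dB), φ = -3.3°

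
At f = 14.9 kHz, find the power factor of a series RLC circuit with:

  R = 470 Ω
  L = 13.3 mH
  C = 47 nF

Step 1 — Angular frequency: ω = 2π·f = 2π·1.49e+04 = 9.362e+04 rad/s.
Step 2 — Component impedances:
  R: Z = R = 470 Ω
  L: Z = jωL = j·9.362e+04·0.0133 = 0 + j1245 Ω
  C: Z = 1/(jωC) = -j/(ω·C) = 0 - j227.3 Ω
Step 3 — Series combination: Z_total = R + L + C = 470 + j1018 Ω = 1121∠65.2° Ω.
Step 4 — Power factor: PF = cos(φ) = Re(Z)/|Z| = 470/1121.1 = 0.4192.
Step 5 — Type: Im(Z) = 1018 ⇒ lagging (phase φ = 65.2°).

PF = 0.4192 (lagging, φ = 65.2°)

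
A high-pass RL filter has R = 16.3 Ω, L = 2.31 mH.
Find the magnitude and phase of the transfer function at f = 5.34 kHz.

Step 1 — Angular frequency: ω = 2π·5340 = 3.355e+04 rad/s.
Step 2 — Transfer function: H(jω) = jωL/(R + jωL).
Step 3 — Numerator jωL = j·77.51; denominator R + jωL = 16.3 + j77.51.
Step 4 — H = 0.9576 + j0.2014.
Step 5 — Magnitude: |H| = 0.9786 (-0.2 dB); phase: φ = 11.9°.

|H| = 0.9786 (-0.2 dB), φ = 11.9°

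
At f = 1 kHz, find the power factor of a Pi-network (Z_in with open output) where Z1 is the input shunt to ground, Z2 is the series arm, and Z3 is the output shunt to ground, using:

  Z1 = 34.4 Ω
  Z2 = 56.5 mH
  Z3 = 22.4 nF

Step 1 — Angular frequency: ω = 2π·f = 2π·1000 = 6283 rad/s.
Step 2 — Component impedances:
  Z1: Z = R = 34.4 Ω
  Z2: Z = jωL = j·6283·0.0565 = 0 + j355 Ω
  Z3: Z = 1/(jωC) = -j/(ω·C) = 0 - j7105 Ω
Step 3 — With open output, the series arm Z2 and the output shunt Z3 appear in series to ground: Z2 + Z3 = 0 - j6750 Ω.
Step 4 — Parallel with input shunt Z1: Z_in = Z1 || (Z2 + Z3) = 34.4 - j0.1753 Ω = 34.4∠-0.3° Ω.
Step 5 — Power factor: PF = cos(φ) = Re(Z)/|Z| = 34.4/34.4 = 1.
Step 6 — Type: Im(Z) = -0.1753 ⇒ leading (phase φ = -0.3°).

PF = 1 (leading, φ = -0.3°)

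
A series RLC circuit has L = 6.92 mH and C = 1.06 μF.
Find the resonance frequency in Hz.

Step 1 — Resonance condition Im(Z)=0 gives ω₀ = 1/√(LC).
Step 2 — ω₀ = 1/√(0.00692·1.06e-06) = 1.168e+04 rad/s.
Step 3 — f₀ = ω₀/(2π) = 1858 Hz.

f₀ = 1858 Hz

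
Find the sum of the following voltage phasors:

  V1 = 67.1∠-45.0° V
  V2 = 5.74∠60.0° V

Step 1 — Convert each phasor to rectangular form:
  V1 = 67.1·(cos(-45.0°) + j·sin(-45.0°)) = 47.45 - j47.45 V
  V2 = 5.74·(cos(60.0°) + j·sin(60.0°)) = 2.87 + j4.971 V
Step 2 — Sum components: V_total = 50.32 - j42.48 V.
Step 3 — Convert to polar: |V_total| = 65.85 V, ∠V_total = -40.2°.

V_total = 65.85∠-40.2° V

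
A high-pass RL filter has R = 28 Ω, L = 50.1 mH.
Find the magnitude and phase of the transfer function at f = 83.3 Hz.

Step 1 — Angular frequency: ω = 2π·83.3 = 523.4 rad/s.
Step 2 — Transfer function: H(jω) = jωL/(R + jωL).
Step 3 — Numerator jωL = j·26.22; denominator R + jωL = 28 + j26.22.
Step 4 — H = 0.4672 + j0.4989.
Step 5 — Magnitude: |H| = 0.6835 (-3.3 dB); phase: φ = 46.9°.

|H| = 0.6835 (-3.3 dB), φ = 46.9°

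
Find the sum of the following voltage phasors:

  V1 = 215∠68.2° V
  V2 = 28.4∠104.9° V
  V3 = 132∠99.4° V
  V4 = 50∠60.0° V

Step 1 — Convert each phasor to rectangular form:
  V1 = 215·(cos(68.2°) + j·sin(68.2°)) = 79.84 + j199.6 V
  V2 = 28.4·(cos(104.9°) + j·sin(104.9°)) = -7.303 + j27.45 V
  V3 = 132·(cos(99.4°) + j·sin(99.4°)) = -21.56 + j130.2 V
  V4 = 50·(cos(60.0°) + j·sin(60.0°)) = 25 + j43.3 V
Step 2 — Sum components: V_total = 75.98 + j400.6 V.
Step 3 — Convert to polar: |V_total| = 407.7 V, ∠V_total = 79.3°.

V_total = 407.7∠79.3° V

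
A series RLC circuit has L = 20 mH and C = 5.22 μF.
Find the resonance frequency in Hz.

Step 1 — Resonance condition Im(Z)=0 gives ω₀ = 1/√(LC).
Step 2 — ω₀ = 1/√(0.02·5.22e-06) = 3095 rad/s.
Step 3 — f₀ = ω₀/(2π) = 492.6 Hz.

f₀ = 492.6 Hz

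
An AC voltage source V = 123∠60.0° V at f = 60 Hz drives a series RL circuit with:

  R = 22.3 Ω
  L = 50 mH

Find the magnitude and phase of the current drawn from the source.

Step 1 — Angular frequency: ω = 2π·f = 2π·60 = 377 rad/s.
Step 2 — Component impedances:
  R: Z = R = 22.3 Ω
  L: Z = jωL = j·377·0.05 = 0 + j18.85 Ω
Step 3 — Series combination: Z_total = R + L = 22.3 + j18.85 Ω = 29.2∠40.2° Ω.
Step 4 — Source phasor: V = 123∠60.0° V = 61.5 + j106.5 V.
Step 5 — Ohm's law: I = V / Z_total = (61.5 + j106.5) / (22.3 + j18.85) = 3.964 + j1.426 A.
Step 6 — Convert to polar: |I| = 4.212 A, ∠I = 19.8°.

I = 4.212∠19.8° A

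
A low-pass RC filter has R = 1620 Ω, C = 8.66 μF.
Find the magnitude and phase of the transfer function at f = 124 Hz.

Step 1 — Angular frequency: ω = 2π·124 = 779.1 rad/s.
Step 2 — Transfer function: H(jω) = 1/(1 + jωRC).
Step 3 — Denominator: 1 + jωRC = 1 + j·779.1·1620·8.66e-06 = 1 + j10.93.
Step 4 — H = 0.008301 - j0.09073.
Step 5 — Magnitude: |H| = 0.09111 (-20.8 dB); phase: φ = -84.8°.

|H| = 0.09111 (-20.8 dB), φ = -84.8°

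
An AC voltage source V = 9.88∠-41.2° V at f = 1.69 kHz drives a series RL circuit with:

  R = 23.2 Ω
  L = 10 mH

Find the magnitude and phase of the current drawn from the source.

Step 1 — Angular frequency: ω = 2π·f = 2π·1690 = 1.062e+04 rad/s.
Step 2 — Component impedances:
  R: Z = R = 23.2 Ω
  L: Z = jωL = j·1.062e+04·0.01 = 0 + j106.2 Ω
Step 3 — Series combination: Z_total = R + L = 23.2 + j106.2 Ω = 108.7∠77.7° Ω.
Step 4 — Source phasor: V = 9.88∠-41.2° V = 7.434 - j6.508 V.
Step 5 — Ohm's law: I = V / Z_total = (7.434 - j6.508) / (23.2 + j106.2) = -0.0439 - j0.0796 A.
Step 6 — Convert to polar: |I| = 0.0909 A, ∠I = -118.9°.

I = 0.0909∠-118.9° A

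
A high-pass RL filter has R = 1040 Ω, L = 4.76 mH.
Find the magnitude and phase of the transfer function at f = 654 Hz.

Step 1 — Angular frequency: ω = 2π·654 = 4109 rad/s.
Step 2 — Transfer function: H(jω) = jωL/(R + jωL).
Step 3 — Numerator jωL = j·19.56; denominator R + jωL = 1040 + j19.56.
Step 4 — H = 0.0003536 + j0.0188.
Step 5 — Magnitude: |H| = 0.0188 (-34.5 dB); phase: φ = 88.9°.

|H| = 0.0188 (-34.5 dB), φ = 88.9°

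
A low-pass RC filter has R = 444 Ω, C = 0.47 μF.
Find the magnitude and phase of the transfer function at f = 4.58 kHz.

Step 1 — Angular frequency: ω = 2π·4580 = 2.878e+04 rad/s.
Step 2 — Transfer function: H(jω) = 1/(1 + jωRC).
Step 3 — Denominator: 1 + jωRC = 1 + j·2.878e+04·444·4.7e-07 = 1 + j6.005.
Step 4 — H = 0.02698 - j0.162.
Step 5 — Magnitude: |H| = 0.1643 (-15.7 dB); phase: φ = -80.5°.

|H| = 0.1643 (-15.7 dB), φ = -80.5°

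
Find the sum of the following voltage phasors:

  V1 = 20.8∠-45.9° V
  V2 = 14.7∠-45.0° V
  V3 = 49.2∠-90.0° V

Step 1 — Convert each phasor to rectangular form:
  V1 = 20.8·(cos(-45.9°) + j·sin(-45.9°)) = 14.47 - j14.94 V
  V2 = 14.7·(cos(-45.0°) + j·sin(-45.0°)) = 10.39 - j10.39 V
  V3 = 49.2·(cos(-90.0°) + j·sin(-90.0°)) = 0 - j49.2 V
Step 2 — Sum components: V_total = 24.87 - j74.53 V.
Step 3 — Convert to polar: |V_total| = 78.57 V, ∠V_total = -71.5°.

V_total = 78.57∠-71.5° V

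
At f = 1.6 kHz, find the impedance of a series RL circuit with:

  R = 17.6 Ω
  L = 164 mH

Step 1 — Angular frequency: ω = 2π·f = 2π·1600 = 1.005e+04 rad/s.
Step 2 — Component impedances:
  R: Z = R = 17.6 Ω
  L: Z = jωL = j·1.005e+04·0.164 = 0 + j1649 Ω
Step 3 — Series combination: Z_total = R + L = 17.6 + j1649 Ω = 1649∠89.4° Ω.

Z = 17.6 + j1649 Ω = 1649∠89.4° Ω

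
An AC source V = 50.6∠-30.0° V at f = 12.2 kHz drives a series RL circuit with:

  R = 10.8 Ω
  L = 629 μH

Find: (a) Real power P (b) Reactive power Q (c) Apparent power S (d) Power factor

Step 1 — Angular frequency: ω = 2π·f = 2π·1.22e+04 = 7.665e+04 rad/s.
Step 2 — Component impedances:
  R: Z = R = 10.8 Ω
  L: Z = jωL = j·7.665e+04·0.000629 = 0 + j48.22 Ω
Step 3 — Series combination: Z_total = R + L = 10.8 + j48.22 Ω = 49.41∠77.4° Ω.
Step 4 — Source phasor: V = 50.6∠-30.0° V = 43.82 - j25.3 V.
Step 5 — Current: I = V / Z = -0.3058 - j0.9773 A = 1.024∠-107.4° A.
Step 6 — Complex power: S = V·I* = 11.33 + j50.56 VA.
Step 7 — Real power: P = Re(S) = 11.33 W.
Step 8 — Reactive power: Q = Im(S) = 50.56 VAR.
Step 9 — Apparent power: |S| = 51.82 VA.
Step 10 — Power factor: PF = P/|S| = 0.2186 (lagging).

(a) P = 11.33 W  (b) Q = 50.56 VAR  (c) S = 51.82 VA  (d) PF = 0.2186 (lagging)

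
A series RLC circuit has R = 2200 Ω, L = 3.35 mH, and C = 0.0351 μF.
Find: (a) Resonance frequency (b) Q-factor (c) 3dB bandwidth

Step 1 — Resonance condition Im(Z)=0 gives ω₀ = 1/√(LC).
Step 2 — ω₀ = 1/√(0.00335·3.51e-08) = 9.222e+04 rad/s.
Step 3 — f₀ = ω₀/(2π) = 1.468e+04 Hz.
Step 4 — Series Q: Q = ω₀L/R = 9.222e+04·0.00335/2200 = 0.1404.
Step 5 — 3dB bandwidth: Δω = ω₀/Q = 6.567e+05 rad/s; BW = Δω/(2π) = 1.045e+05 Hz.

(a) f₀ = 1.468e+04 Hz  (b) Q = 0.1404  (c) BW = 1.045e+05 Hz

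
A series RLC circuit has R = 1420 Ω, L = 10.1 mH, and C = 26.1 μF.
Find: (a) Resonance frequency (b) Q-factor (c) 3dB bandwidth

Step 1 — Resonance condition Im(Z)=0 gives ω₀ = 1/√(LC).
Step 2 — ω₀ = 1/√(0.0101·2.61e-05) = 1948 rad/s.
Step 3 — f₀ = ω₀/(2π) = 310 Hz.
Step 4 — Series Q: Q = ω₀L/R = 1948·0.0101/1420 = 0.01385.
Step 5 — 3dB bandwidth: Δω = ω₀/Q = 1.406e+05 rad/s; BW = Δω/(2π) = 2.238e+04 Hz.

(a) f₀ = 310 Hz  (b) Q = 0.01385  (c) BW = 2.238e+04 Hz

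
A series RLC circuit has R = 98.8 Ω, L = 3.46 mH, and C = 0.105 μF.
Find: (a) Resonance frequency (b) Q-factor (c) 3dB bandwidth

Step 1 — Resonance: ω₀ = 1/√(LC) = 1/√(0.00346·1.05e-07) = 5.246e+04 rad/s.
Step 2 — f₀ = ω₀/(2π) = 8350 Hz.
Step 3 — Series Q: Q = ω₀L/R = 5.246e+04·0.00346/98.8 = 1.837.
Step 4 — Bandwidth: Δω = ω₀/Q = 2.855e+04 rad/s; BW = Δω/(2π) = 4545 Hz.

(a) f₀ = 8350 Hz  (b) Q = 1.837  (c) BW = 4545 Hz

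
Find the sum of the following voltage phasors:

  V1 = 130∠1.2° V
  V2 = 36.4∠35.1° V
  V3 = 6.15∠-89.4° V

Step 1 — Convert each phasor to rectangular form:
  V1 = 130·(cos(1.2°) + j·sin(1.2°)) = 130 + j2.723 V
  V2 = 36.4·(cos(35.1°) + j·sin(35.1°)) = 29.78 + j20.93 V
  V3 = 6.15·(cos(-89.4°) + j·sin(-89.4°)) = 0.0644 - j6.15 V
Step 2 — Sum components: V_total = 159.8 + j17.5 V.
Step 3 — Convert to polar: |V_total| = 160.8 V, ∠V_total = 6.3°.

V_total = 160.8∠6.3° V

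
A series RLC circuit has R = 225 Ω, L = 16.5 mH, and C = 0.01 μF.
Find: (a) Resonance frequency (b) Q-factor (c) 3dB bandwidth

Step 1 — Resonance: ω₀ = 1/√(LC) = 1/√(0.0165·1e-08) = 7.785e+04 rad/s.
Step 2 — f₀ = ω₀/(2π) = 1.239e+04 Hz.
Step 3 — Series Q: Q = ω₀L/R = 7.785e+04·0.0165/225 = 5.709.
Step 4 — Bandwidth: Δω = ω₀/Q = 1.364e+04 rad/s; BW = Δω/(2π) = 2170 Hz.

(a) f₀ = 1.239e+04 Hz  (b) Q = 5.709  (c) BW = 2170 Hz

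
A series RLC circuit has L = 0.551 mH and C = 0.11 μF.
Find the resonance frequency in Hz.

Step 1 — Resonance condition Im(Z)=0 gives ω₀ = 1/√(LC).
Step 2 — ω₀ = 1/√(0.000551·1.1e-07) = 1.284e+05 rad/s.
Step 3 — f₀ = ω₀/(2π) = 2.044e+04 Hz.

f₀ = 2.044e+04 Hz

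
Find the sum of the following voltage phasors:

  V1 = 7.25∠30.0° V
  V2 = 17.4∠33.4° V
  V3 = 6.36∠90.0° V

Step 1 — Convert each phasor to rectangular form:
  V1 = 7.25·(cos(30.0°) + j·sin(30.0°)) = 6.279 + j3.625 V
  V2 = 17.4·(cos(33.4°) + j·sin(33.4°)) = 14.53 + j9.578 V
  V3 = 6.36·(cos(90.0°) + j·sin(90.0°)) = 0 + j6.36 V
Step 2 — Sum components: V_total = 20.81 + j19.56 V.
Step 3 — Convert to polar: |V_total| = 28.56 V, ∠V_total = 43.2°.

V_total = 28.56∠43.2° V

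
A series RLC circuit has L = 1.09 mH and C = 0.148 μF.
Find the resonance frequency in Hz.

Step 1 — Resonance condition Im(Z)=0 gives ω₀ = 1/√(LC).
Step 2 — ω₀ = 1/√(0.00109·1.48e-07) = 7.873e+04 rad/s.
Step 3 — f₀ = ω₀/(2π) = 1.253e+04 Hz.

f₀ = 1.253e+04 Hz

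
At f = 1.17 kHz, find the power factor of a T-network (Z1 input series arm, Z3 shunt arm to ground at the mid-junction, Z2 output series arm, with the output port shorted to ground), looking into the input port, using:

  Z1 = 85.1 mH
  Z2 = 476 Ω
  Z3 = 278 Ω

Step 1 — Angular frequency: ω = 2π·f = 2π·1170 = 7351 rad/s.
Step 2 — Component impedances:
  Z1: Z = jωL = j·7351·0.0851 = 0 + j625.6 Ω
  Z2: Z = R = 476 Ω
  Z3: Z = R = 278 Ω
Step 3 — With the output port shorted to ground, the output series arm Z2 runs from the junction to ground; the shunt arm Z3 also runs from the junction to ground. They appear in parallel: Z3 || Z2 = 175.5 Ω.
Step 4 — Series with input arm Z1: Z_in = Z1 + (Z3 || Z2) = 175.5 + j625.6 Ω = 649.7∠74.3° Ω.
Step 5 — Power factor: PF = cos(φ) = Re(Z)/|Z| = 175.5/649.7 = 0.2701.
Step 6 — Type: Im(Z) = 625.6 ⇒ lagging (phase φ = 74.3°).

PF = 0.2701 (lagging, φ = 74.3°)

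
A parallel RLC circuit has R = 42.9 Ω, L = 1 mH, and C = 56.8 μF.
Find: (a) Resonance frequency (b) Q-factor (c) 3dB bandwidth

Step 1 — Resonance: ω₀ = 1/√(LC) = 1/√(0.001·5.68e-05) = 4196 rad/s.
Step 2 — f₀ = ω₀/(2π) = 667.8 Hz.
Step 3 — Parallel Q: Q = R/(ω₀L) = 42.9/(4196·0.001) = 10.22.
Step 4 — Bandwidth: Δω = ω₀/Q = 410.4 rad/s; BW = Δω/(2π) = 65.32 Hz.

(a) f₀ = 667.8 Hz  (b) Q = 10.22  (c) BW = 65.32 Hz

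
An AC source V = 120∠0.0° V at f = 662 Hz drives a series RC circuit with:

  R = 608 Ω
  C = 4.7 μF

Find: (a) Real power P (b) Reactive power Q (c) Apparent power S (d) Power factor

Step 1 — Angular frequency: ω = 2π·f = 2π·662 = 4159 rad/s.
Step 2 — Component impedances:
  R: Z = R = 608 Ω
  C: Z = 1/(jωC) = -j/(ω·C) = 0 - j51.15 Ω
Step 3 — Series combination: Z_total = R + C = 608 - j51.15 Ω = 610.1∠-4.8° Ω.
Step 4 — Source phasor: V = 120∠0.0° V = 120 V.
Step 5 — Current: I = V / Z = 0.196 + j0.01649 A = 0.1967∠4.8° A.
Step 6 — Complex power: S = V·I* = 23.52 - j1.979 VA.
Step 7 — Real power: P = Re(S) = 23.52 W.
Step 8 — Reactive power: Q = Im(S) = -1.979 VAR.
Step 9 — Apparent power: |S| = 23.6 VA.
Step 10 — Power factor: PF = P/|S| = 0.9965 (leading).

(a) P = 23.52 W  (b) Q = -1.979 VAR  (c) S = 23.6 VA  (d) PF = 0.9965 (leading)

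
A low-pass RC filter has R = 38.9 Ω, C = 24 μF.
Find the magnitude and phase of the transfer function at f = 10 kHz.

Step 1 — Angular frequency: ω = 2π·1e+04 = 6.283e+04 rad/s.
Step 2 — Transfer function: H(jω) = 1/(1 + jωRC).
Step 3 — Denominator: 1 + jωRC = 1 + j·6.283e+04·38.9·2.4e-05 = 1 + j58.66.
Step 4 — H = 0.0002905 - j0.01704.
Step 5 — Magnitude: |H| = 0.01704 (-35.4 dB); phase: φ = -89.0°.

|H| = 0.01704 (-35.4 dB), φ = -89.0°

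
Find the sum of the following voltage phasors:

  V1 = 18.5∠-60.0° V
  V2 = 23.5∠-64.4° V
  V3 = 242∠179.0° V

Step 1 — Convert each phasor to rectangular form:
  V1 = 18.5·(cos(-60.0°) + j·sin(-60.0°)) = 9.25 - j16.02 V
  V2 = 23.5·(cos(-64.4°) + j·sin(-64.4°)) = 10.15 - j21.19 V
  V3 = 242·(cos(179.0°) + j·sin(179.0°)) = -242 + j4.223 V
Step 2 — Sum components: V_total = -222.6 - j32.99 V.
Step 3 — Convert to polar: |V_total| = 225 V, ∠V_total = -171.6°.

V_total = 225∠-171.6° V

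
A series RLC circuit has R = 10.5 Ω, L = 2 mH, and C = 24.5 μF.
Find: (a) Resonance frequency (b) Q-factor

Step 1 — Resonance condition Im(Z)=0 gives ω₀ = 1/√(LC).
Step 2 — ω₀ = 1/√(0.002·2.45e-05) = 4518 rad/s.
Step 3 — f₀ = ω₀/(2π) = 719 Hz.
Step 4 — Series Q: Q = ω₀L/R = 4518·0.002/10.5 = 0.8605.

(a) f₀ = 719 Hz  (b) Q = 0.8605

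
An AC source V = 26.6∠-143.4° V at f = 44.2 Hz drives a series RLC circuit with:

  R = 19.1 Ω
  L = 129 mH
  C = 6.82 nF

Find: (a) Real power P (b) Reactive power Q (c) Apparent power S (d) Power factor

Step 1 — Angular frequency: ω = 2π·f = 2π·44.2 = 277.7 rad/s.
Step 2 — Component impedances:
  R: Z = R = 19.1 Ω
  L: Z = jωL = j·277.7·0.129 = 0 + j35.83 Ω
  C: Z = 1/(jωC) = -j/(ω·C) = 0 - j5.28e+05 Ω
Step 3 — Series combination: Z_total = R + L + C = 19.1 - j5.279e+05 Ω = 5.279e+05∠-90.0° Ω.
Step 4 — Source phasor: V = 26.6∠-143.4° V = -21.35 - j15.86 V.
Step 5 — Current: I = V / Z = 3.004e-05 - j4.045e-05 A = 5.038e-05∠-53.4° A.
Step 6 — Complex power: S = V·I* = 4.849e-08 - j0.00134 VA.
Step 7 — Real power: P = Re(S) = 4.849e-08 W.
Step 8 — Reactive power: Q = Im(S) = -0.00134 VAR.
Step 9 — Apparent power: |S| = 0.00134 VA.
Step 10 — Power factor: PF = P/|S| = 3.618e-05 (leading).

(a) P = 4.849e-08 W  (b) Q = -0.00134 VAR  (c) S = 0.00134 VA  (d) PF = 3.618e-05 (leading)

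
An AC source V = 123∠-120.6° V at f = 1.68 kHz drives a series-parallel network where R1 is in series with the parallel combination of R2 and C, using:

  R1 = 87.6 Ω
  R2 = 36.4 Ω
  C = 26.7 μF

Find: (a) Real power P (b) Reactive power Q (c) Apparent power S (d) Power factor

Step 1 — Angular frequency: ω = 2π·f = 2π·1680 = 1.056e+04 rad/s.
Step 2 — Component impedances:
  R1: Z = R = 87.6 Ω
  R2: Z = R = 36.4 Ω
  C: Z = 1/(jωC) = -j/(ω·C) = 0 - j3.548 Ω
Step 3 — Parallel branch: R2 || C = 1/(1/R2 + 1/C) = 0.3426 - j3.515 Ω.
Step 4 — Series with R1: Z_total = R1 + (R2 || C) = 87.94 - j3.515 Ω = 88.01∠-2.3° Ω.
Step 5 — Source phasor: V = 123∠-120.6° V = -62.61 - j105.9 V.
Step 6 — Current: I = V / Z = -0.6628 - j1.23 A = 1.398∠-118.3° A.
Step 7 — Complex power: S = V·I* = 171.8 - j6.865 VA.
Step 8 — Real power: P = Re(S) = 171.8 W.
Step 9 — Reactive power: Q = Im(S) = -6.865 VAR.
Step 10 — Apparent power: |S| = 171.9 VA.
Step 11 — Power factor: PF = P/|S| = 0.9992 (leading).

(a) P = 171.8 W  (b) Q = -6.865 VAR  (c) S = 171.9 VA  (d) PF = 0.9992 (leading)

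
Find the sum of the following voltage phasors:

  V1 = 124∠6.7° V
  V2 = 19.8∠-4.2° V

Step 1 — Convert each phasor to rectangular form:
  V1 = 124·(cos(6.7°) + j·sin(6.7°)) = 123.2 + j14.47 V
  V2 = 19.8·(cos(-4.2°) + j·sin(-4.2°)) = 19.75 - j1.45 V
Step 2 — Sum components: V_total = 142.9 + j13.02 V.
Step 3 — Convert to polar: |V_total| = 143.5 V, ∠V_total = 5.2°.

V_total = 143.5∠5.2° V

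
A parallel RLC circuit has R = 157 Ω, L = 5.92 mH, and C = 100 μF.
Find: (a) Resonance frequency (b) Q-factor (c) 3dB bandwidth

Step 1 — Resonance: ω₀ = 1/√(LC) = 1/√(0.00592·0.0001) = 1300 rad/s.
Step 2 — f₀ = ω₀/(2π) = 206.9 Hz.
Step 3 — Parallel Q: Q = R/(ω₀L) = 157/(1300·0.00592) = 20.41.
Step 4 — Bandwidth: Δω = ω₀/Q = 63.69 rad/s; BW = Δω/(2π) = 10.14 Hz.

(a) f₀ = 206.9 Hz  (b) Q = 20.41  (c) BW = 10.14 Hz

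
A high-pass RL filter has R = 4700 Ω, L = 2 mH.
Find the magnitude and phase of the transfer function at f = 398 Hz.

Step 1 — Angular frequency: ω = 2π·398 = 2501 rad/s.
Step 2 — Transfer function: H(jω) = jωL/(R + jωL).
Step 3 — Numerator jωL = j·5.001; denominator R + jωL = 4700 + j5.001.
Step 4 — H = 1.132e-06 + j0.001064.
Step 5 — Magnitude: |H| = 0.001064 (-59.5 dB); phase: φ = 89.9°.

|H| = 0.001064 (-59.5 dB), φ = 89.9°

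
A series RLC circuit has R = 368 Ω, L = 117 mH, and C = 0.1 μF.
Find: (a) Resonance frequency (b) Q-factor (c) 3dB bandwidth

Step 1 — Resonance condition Im(Z)=0 gives ω₀ = 1/√(LC).
Step 2 — ω₀ = 1/√(0.117·1e-07) = 9245 rad/s.
Step 3 — f₀ = ω₀/(2π) = 1471 Hz.
Step 4 — Series Q: Q = ω₀L/R = 9245·0.117/368 = 2.939.
Step 5 — 3dB bandwidth: Δω = ω₀/Q = 3145 rad/s; BW = Δω/(2π) = 500.6 Hz.

(a) f₀ = 1471 Hz  (b) Q = 2.939  (c) BW = 500.6 Hz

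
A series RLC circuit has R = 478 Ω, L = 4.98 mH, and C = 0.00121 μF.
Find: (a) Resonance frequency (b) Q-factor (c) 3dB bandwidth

Step 1 — Resonance: ω₀ = 1/√(LC) = 1/√(0.00498·1.21e-09) = 4.074e+05 rad/s.
Step 2 — f₀ = ω₀/(2π) = 6.484e+04 Hz.
Step 3 — Series Q: Q = ω₀L/R = 4.074e+05·0.00498/478 = 4.244.
Step 4 — Bandwidth: Δω = ω₀/Q = 9.598e+04 rad/s; BW = Δω/(2π) = 1.528e+04 Hz.

(a) f₀ = 6.484e+04 Hz  (b) Q = 4.244  (c) BW = 1.528e+04 Hz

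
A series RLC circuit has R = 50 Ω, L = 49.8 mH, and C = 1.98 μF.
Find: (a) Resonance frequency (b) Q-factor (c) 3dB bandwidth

Step 1 — Resonance condition Im(Z)=0 gives ω₀ = 1/√(LC).
Step 2 — ω₀ = 1/√(0.0498·1.98e-06) = 3185 rad/s.
Step 3 — f₀ = ω₀/(2π) = 506.8 Hz.
Step 4 — Series Q: Q = ω₀L/R = 3185·0.0498/50 = 3.172.
Step 5 — 3dB bandwidth: Δω = ω₀/Q = 1004 rad/s; BW = Δω/(2π) = 159.8 Hz.

(a) f₀ = 506.8 Hz  (b) Q = 3.172  (c) BW = 159.8 Hz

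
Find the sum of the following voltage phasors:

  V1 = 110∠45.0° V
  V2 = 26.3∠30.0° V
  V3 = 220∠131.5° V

Step 1 — Convert each phasor to rectangular form:
  V1 = 110·(cos(45.0°) + j·sin(45.0°)) = 77.78 + j77.78 V
  V2 = 26.3·(cos(30.0°) + j·sin(30.0°)) = 22.78 + j13.15 V
  V3 = 220·(cos(131.5°) + j·sin(131.5°)) = -145.8 + j164.8 V
Step 2 — Sum components: V_total = -45.22 + j255.7 V.
Step 3 — Convert to polar: |V_total| = 259.7 V, ∠V_total = 100.0°.

V_total = 259.7∠100.0° V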